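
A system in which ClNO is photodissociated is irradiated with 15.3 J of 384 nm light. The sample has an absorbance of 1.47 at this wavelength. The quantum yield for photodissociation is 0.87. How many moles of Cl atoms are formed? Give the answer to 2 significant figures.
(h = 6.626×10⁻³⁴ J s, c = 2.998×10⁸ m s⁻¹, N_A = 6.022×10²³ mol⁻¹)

Photon energy at 384 nm: hc/λ = (6.626×10⁻³⁴)(2.998×10⁸)/(384×10⁻⁹) = 5.173×10⁻¹⁹ J.
Photons incident: 15.3 / 5.173×10⁻¹⁹ = 2.958×10¹⁹, i.e. 2.958×10¹⁹/6.022×10²³ = 4.912×10⁻⁵ mol.
Fraction absorbed: 1 − 10^(−1.47) = 0.9661.
Photons absorbed: 0.9661 × 4.912×10⁻⁵ = 4.745×10⁻⁵ mol.
Product: Φ × n_abs = 0.87 × 4.745×10⁻⁵ = 4.128×10⁻⁵ mol.

4.1×10⁻⁵ mol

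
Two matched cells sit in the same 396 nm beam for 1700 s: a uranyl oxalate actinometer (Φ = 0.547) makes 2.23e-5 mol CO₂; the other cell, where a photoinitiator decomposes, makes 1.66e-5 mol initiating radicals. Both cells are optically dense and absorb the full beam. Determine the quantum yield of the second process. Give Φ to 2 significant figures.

Photons absorbed by the actinometer: 2.23e-5 / 0.547 = 4.077e-5 mol.
Φ(unknown) = 1.66e-5 / 4.077e-5 = 0.41.

Φ = 0.41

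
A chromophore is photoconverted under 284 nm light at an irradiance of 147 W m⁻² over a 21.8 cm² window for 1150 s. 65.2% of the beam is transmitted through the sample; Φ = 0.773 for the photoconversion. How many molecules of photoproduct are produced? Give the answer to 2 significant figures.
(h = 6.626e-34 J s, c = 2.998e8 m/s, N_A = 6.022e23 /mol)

1.4e20 molecules

Photon energy at 284 nm: hc/λ = (6.626e-34)(2.998e8)/(284e-9) = 6.995e-19 J.
Energy delivered: (147 W m⁻²)(21.8e-4 m²)(1150 s) = 368.5 J.
Photons incident: 368.5 / 6.995e-19 = 5.268e20, i.e. 5.268e20/6.022e23 = 8.748e-4 mol.
Fraction absorbed: 1 − 65.2/100 = 0.3480.
Photons absorbed: 0.3480 × 8.748e-4 = 3.044e-4 mol.
Product: Φ × n_abs = 0.773 × 3.044e-4 = 2.353e-4 mol.
As a count: 2.353e-4 × 6.022e23 = 1.4e20.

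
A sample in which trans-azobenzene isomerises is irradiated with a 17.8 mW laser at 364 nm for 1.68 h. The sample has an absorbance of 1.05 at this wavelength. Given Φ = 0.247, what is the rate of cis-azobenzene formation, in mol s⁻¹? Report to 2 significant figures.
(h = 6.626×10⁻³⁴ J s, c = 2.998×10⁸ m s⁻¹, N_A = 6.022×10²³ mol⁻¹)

Photon energy at 364 nm: hc/λ = (6.626×10⁻³⁴)(2.998×10⁸)/(364×10⁻⁹) = 5.457×10⁻¹⁹ J.
Energy delivered: (17.8 mW)(6048 s) = 107.7 J.
Photons incident: 107.7 / 5.457×10⁻¹⁹ = 1.974×10²⁰, i.e. 1.974×10²⁰/6.022×10²³ = 3.278×10⁻⁴ mol.
Fraction absorbed: 1 − 10^(−1.05) = 0.9109.
Photons absorbed: 0.9109 × 3.278×10⁻⁴ = 2.986×10⁻⁴ mol.
Product formed: 0.247 × 2.986×10⁻⁴ = 7.375×10⁻⁵ mol.
Rate: 7.375×10⁻⁵ / 6048 s = 1.2×10⁻⁸ mol s⁻¹.

1.2×10⁻⁸ mol s⁻¹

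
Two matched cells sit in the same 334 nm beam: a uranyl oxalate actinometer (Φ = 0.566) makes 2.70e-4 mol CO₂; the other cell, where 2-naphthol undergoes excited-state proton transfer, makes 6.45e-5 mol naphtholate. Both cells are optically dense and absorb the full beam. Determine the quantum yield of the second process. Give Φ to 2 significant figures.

Photons absorbed by the actinometer: 2.70e-4 / 0.566 = 4.770e-4 mol.
Φ(unknown) = 6.45e-5 / 4.770e-4 = 0.14.

Φ = 0.14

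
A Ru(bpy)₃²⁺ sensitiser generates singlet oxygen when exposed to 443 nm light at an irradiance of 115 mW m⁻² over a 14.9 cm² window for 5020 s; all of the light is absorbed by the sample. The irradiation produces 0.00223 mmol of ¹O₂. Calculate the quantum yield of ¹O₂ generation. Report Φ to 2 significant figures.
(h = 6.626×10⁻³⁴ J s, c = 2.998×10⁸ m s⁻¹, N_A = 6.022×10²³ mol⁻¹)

Φ = 0.70

Product: 0.00223 mmol = 2.23×10⁻⁶ mol.
Photon energy at 443 nm: hc/λ = (6.626×10⁻³⁴)(2.998×10⁸)/(443×10⁻⁹) = 4.484×10⁻¹⁹ J.
Energy delivered: (115 mW m⁻²)(14.9×10⁻⁴ m²)(5020 s) = 0.8602 J.
Photons incident: 0.8602 / 4.484×10⁻¹⁹ = 1.918×10¹⁸, i.e. 1.918×10¹⁸/6.022×10²³ = 3.185×10⁻⁶ mol.
Φ = 2.23×10⁻⁶ mol / 3.185×10⁻⁶ mol photons = 0.70.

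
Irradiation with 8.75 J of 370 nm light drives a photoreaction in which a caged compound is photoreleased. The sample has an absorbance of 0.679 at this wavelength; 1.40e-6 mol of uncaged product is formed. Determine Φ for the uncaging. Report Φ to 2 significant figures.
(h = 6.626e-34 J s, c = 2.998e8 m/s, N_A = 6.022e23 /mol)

Φ = 0.065

Photon energy at 370 nm: hc/λ = (6.626e-34)(2.998e8)/(370e-9) = 5.369e-19 J.
Photons incident: 8.75 / 5.369e-19 = 1.630e19, i.e. 1.630e19/6.022e23 = 2.707e-5 mol.
Fraction absorbed: 1 − 10^(−0.679) = 0.7906.
Photons absorbed: 0.7906 × 2.707e-5 = 2.140e-5 mol.
Φ = 1.40e-6 mol / 2.140e-5 mol photons = 0.065.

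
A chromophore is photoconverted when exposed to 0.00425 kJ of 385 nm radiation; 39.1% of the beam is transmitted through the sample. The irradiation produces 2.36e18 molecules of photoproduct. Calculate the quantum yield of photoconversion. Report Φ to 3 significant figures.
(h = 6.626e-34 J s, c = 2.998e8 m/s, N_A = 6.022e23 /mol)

Φ = 0.470

Product: 2.36e18 / 6.022e23 = 3.919e-6 mol.
Photon energy at 385 nm: hc/λ = (6.626e-34)(2.998e8)/(385e-9) = 5.160e-19 J.
Incident energy: 0.00425 kJ = 4.25 J.
Photons incident: 4.25 / 5.160e-19 = 8.236e18, i.e. 8.236e18/6.022e23 = 1.368e-5 mol.
Fraction absorbed: 1 − 39.1/100 = 0.6090.
Photons absorbed: 0.6090 × 1.368e-5 = 8.331e-6 mol.
Φ = 3.919e-6 mol / 8.331e-6 mol photons = 0.470.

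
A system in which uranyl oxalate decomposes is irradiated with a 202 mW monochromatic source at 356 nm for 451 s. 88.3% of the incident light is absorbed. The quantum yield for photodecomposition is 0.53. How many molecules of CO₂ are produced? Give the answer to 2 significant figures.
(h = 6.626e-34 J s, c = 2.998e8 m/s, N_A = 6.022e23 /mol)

7.6e19 molecules

Photon energy at 356 nm: hc/λ = (6.626e-34)(2.998e8)/(356e-9) = 5.580e-19 J.
Energy delivered: (202 mW)(451 s) = 91.10 J.
Photons incident: 91.10 / 5.580e-19 = 1.633e20, i.e. 1.633e20/6.022e23 = 2.712e-4 mol.
Photons absorbed: 0.883 × 2.712e-4 = 2.395e-4 mol.
Product: Φ × n_abs = 0.53 × 2.395e-4 = 1.269e-4 mol.
As a count: 1.269e-4 × 6.022e23 = 7.6e19.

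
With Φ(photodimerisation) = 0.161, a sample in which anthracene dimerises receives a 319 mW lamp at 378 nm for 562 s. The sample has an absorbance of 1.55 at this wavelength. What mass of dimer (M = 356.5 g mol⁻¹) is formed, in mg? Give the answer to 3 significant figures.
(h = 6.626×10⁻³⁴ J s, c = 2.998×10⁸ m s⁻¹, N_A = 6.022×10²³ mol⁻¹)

Photon energy at 378 nm: hc/λ = (6.626×10⁻³⁴)(2.998×10⁸)/(378×10⁻⁹) = 5.255×10⁻¹⁹ J.
Energy delivered: (319 mW)(562 s) = 179.3 J.
Photons incident: 179.3 / 5.255×10⁻¹⁹ = 3.412×10²⁰, i.e. 3.412×10²⁰/6.022×10²³ = 5.666×10⁻⁴ mol.
Fraction absorbed: 1 − 10^(−1.55) = 0.9718.
Photons absorbed: 0.9718 × 5.666×10⁻⁴ = 5.506×10⁻⁴ mol.
Product: Φ × n_abs = 0.161 × 5.506×10⁻⁴ = 8.865×10⁻⁵ mol.
Mass: 8.865×10⁻⁵ × 356.5 = 0.03160 g = 31.6 mg.

31.6 mg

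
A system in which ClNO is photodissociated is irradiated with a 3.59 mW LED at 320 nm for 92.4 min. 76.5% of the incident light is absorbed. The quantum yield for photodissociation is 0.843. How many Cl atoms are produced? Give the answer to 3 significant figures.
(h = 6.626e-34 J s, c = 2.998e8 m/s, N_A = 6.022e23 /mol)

Photon energy at 320 nm: hc/λ = (6.626e-34)(2.998e8)/(320e-9) = 6.208e-19 J.
Energy delivered: (3.59 mW)(5544 s) = 19.90 J.
Photons incident: 19.90 / 6.208e-19 = 3.206e19, i.e. 3.206e19/6.022e23 = 5.324e-5 mol.
Photons absorbed: 0.765 × 5.324e-5 = 4.073e-5 mol.
Product: Φ × n_abs = 0.843 × 4.073e-5 = 3.434e-5 mol.
As a count: 3.434e-5 × 6.022e23 = 2.07e19.

2.07e19 atoms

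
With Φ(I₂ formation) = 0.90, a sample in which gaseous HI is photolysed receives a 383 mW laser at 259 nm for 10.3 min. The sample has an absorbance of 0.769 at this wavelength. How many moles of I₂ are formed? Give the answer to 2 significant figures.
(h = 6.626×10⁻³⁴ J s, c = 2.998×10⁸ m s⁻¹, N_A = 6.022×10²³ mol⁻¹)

Photon energy at 259 nm: hc/λ = (6.626×10⁻³⁴)(2.998×10⁸)/(259×10⁻⁹) = 7.670×10⁻¹⁹ J.
Energy delivered: (383 mW)(618 s) = 236.7 J.
Photons incident: 236.7 / 7.670×10⁻¹⁹ = 3.086×10²⁰, i.e. 3.086×10²⁰/6.022×10²³ = 5.125×10⁻⁴ mol.
Fraction absorbed: 1 − 10^(−0.769) = 0.8298.
Photons absorbed: 0.8298 × 5.125×10⁻⁴ = 4.253×10⁻⁴ mol.
Product: Φ × n_abs = 0.90 × 4.253×10⁻⁴ = 3.828×10⁻⁴ mol.

3.8×10⁻⁴ mol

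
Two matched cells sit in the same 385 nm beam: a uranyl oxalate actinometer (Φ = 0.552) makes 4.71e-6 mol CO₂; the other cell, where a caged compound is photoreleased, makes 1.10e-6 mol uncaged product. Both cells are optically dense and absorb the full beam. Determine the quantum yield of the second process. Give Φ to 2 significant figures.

Φ = 0.13

Photons absorbed by the actinometer: 4.71e-6 / 0.552 = 8.533e-6 mol.
Φ(unknown) = 1.10e-6 / 8.533e-6 = 0.13.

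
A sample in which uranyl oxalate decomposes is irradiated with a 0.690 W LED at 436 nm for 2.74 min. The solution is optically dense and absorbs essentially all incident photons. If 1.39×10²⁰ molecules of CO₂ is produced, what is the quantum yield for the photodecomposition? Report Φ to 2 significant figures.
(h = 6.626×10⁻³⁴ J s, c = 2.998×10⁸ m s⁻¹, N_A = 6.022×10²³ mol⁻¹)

Product: 1.39×10²⁰ / 6.022×10²³ = 2.308×10⁻⁴ mol.
Photon energy at 436 nm: hc/λ = (6.626×10⁻³⁴)(2.998×10⁸)/(436×10⁻⁹) = 4.556×10⁻¹⁹ J.
Energy delivered: (0.690 W)(164.4 s) = 113.4 J.
Photons incident: 113.4 / 4.556×10⁻¹⁹ = 2.489×10²⁰, i.e. 2.489×10²⁰/6.022×10²³ = 4.133×10⁻⁴ mol.
Φ = 2.308×10⁻⁴ mol / 4.133×10⁻⁴ mol photons = 0.56.

Φ = 0.56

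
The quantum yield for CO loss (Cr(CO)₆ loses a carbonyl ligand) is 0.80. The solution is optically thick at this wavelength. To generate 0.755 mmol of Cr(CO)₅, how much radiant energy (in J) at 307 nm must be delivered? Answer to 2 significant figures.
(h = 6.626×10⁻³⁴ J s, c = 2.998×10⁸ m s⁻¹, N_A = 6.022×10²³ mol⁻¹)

370 J

Product: 0.755 mmol = 7.55×10⁻⁴ mol.
Photons that must be absorbed: 7.55×10⁻⁴ / 0.80 = 9.438×10⁻⁴ mol.
Photon energy: hc/λ = 6.471×10⁻¹⁹ J; per mole, 3.897×10⁵ J mol⁻¹.
Energy required: 9.438×10⁻⁴ × 3.897×10⁵ = 370 J.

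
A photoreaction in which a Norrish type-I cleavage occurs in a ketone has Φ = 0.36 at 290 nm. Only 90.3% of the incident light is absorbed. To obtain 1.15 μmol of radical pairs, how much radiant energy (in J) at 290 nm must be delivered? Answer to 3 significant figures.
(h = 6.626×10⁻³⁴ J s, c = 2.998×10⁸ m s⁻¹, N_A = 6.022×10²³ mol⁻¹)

1.46 J

Product: 1.15 μmol = 1.15×10⁻⁶ mol.
Photons that must be absorbed: 1.15×10⁻⁶ / 0.36 = 3.194×10⁻⁶ mol.
Incident photons needed: 3.194×10⁻⁶ / 0.903 = 3.537×10⁻⁶ mol.
Photon energy: hc/λ = 6.850×10⁻¹⁹ J; per mole, 4.125×10⁵ J mol⁻¹.
Energy required: 3.537×10⁻⁶ × 4.125×10⁵ = 1.46 J.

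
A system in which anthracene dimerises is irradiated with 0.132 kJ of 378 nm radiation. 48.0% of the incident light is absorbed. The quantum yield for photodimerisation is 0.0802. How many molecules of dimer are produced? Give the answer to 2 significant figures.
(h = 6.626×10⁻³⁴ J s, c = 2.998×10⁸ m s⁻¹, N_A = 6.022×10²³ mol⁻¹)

9.7×10¹⁸ molecules

Photon energy at 378 nm: hc/λ = (6.626×10⁻³⁴)(2.998×10⁸)/(378×10⁻⁹) = 5.255×10⁻¹⁹ J.
Incident energy: 0.132 kJ = 132 J.
Photons incident: 132 / 5.255×10⁻¹⁹ = 2.512×10²⁰, i.e. 2.512×10²⁰/6.022×10²³ = 4.171×10⁻⁴ mol.
Photons absorbed: 0.480 × 4.171×10⁻⁴ = 2.002×10⁻⁴ mol.
Product: Φ × n_abs = 0.0802 × 2.002×10⁻⁴ = 1.606×10⁻⁵ mol.
As a count: 1.606×10⁻⁵ × 6.022×10²³ = 9.7×10¹⁸.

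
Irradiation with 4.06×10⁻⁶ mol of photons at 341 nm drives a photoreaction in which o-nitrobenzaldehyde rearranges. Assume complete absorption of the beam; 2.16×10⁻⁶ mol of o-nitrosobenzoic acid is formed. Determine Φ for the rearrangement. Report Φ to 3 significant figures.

Φ = 2.16×10⁻⁶ mol / 4.06×10⁻⁶ mol photons = 0.532.

Φ = 0.532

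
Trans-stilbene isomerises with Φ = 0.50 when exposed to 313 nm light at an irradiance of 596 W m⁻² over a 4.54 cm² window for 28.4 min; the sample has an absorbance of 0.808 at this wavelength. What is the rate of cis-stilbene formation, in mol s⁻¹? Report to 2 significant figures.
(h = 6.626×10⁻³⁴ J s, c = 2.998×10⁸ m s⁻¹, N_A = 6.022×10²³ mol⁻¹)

3.0×10⁻⁷ mol s⁻¹

Photon energy at 313 nm: hc/λ = (6.626×10⁻³⁴)(2.998×10⁸)/(313×10⁻⁹) = 6.347×10⁻¹⁹ J.
Energy delivered: (596 W m⁻²)(4.54×10⁻⁴ m²)(1704 s) = 461.1 J.
Photons incident: 461.1 / 6.347×10⁻¹⁹ = 7.265×10²⁰, i.e. 7.265×10²⁰/6.022×10²³ = 0.001206 mol.
Fraction absorbed: 1 − 10^(−0.808) = 0.8444.
Photons absorbed: 0.8444 × 0.001206 = 0.001018 mol.
Product formed: 0.50 × 0.001018 = 5.090×10⁻⁴ mol.
Rate: 5.090×10⁻⁴ / 1704 s = 3.0×10⁻⁷ mol s⁻¹.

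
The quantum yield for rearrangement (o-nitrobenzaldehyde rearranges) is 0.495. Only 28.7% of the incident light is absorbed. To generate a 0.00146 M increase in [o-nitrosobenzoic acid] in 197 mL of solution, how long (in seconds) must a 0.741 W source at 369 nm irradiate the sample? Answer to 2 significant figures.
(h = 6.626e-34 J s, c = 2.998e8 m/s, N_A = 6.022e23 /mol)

t ≈ 890 s

Product: (0.00146 M)(0.197 L) = 2.876e-4 mol.
Photons that must be absorbed: 2.876e-4 / 0.495 = 5.810e-4 mol.
Incident photons needed: 5.810e-4 / 0.287 = 0.002024 mol.
Photon energy: hc/λ = 5.383e-19 J; per mole, 3.242e5 J mol⁻¹.
Energy required: 0.002024 × 3.242e5 = 656.2 J.
Time: 656.2 J / 0.741 W = 890 s.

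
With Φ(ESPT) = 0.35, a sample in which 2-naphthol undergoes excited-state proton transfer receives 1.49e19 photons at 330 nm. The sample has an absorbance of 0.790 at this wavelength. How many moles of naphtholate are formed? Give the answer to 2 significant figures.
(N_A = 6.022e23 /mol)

7.3e-6 mol

Moles of photons: 1.49e19 / 6.022e23 = 2.474e-5 mol.
Fraction absorbed: 1 − 10^(−0.790) = 0.8378.
Photons absorbed: 0.8378 × 2.474e-5 = 2.073e-5 mol.
Product: Φ × n_abs = 0.35 × 2.073e-5 = 7.255e-6 mol.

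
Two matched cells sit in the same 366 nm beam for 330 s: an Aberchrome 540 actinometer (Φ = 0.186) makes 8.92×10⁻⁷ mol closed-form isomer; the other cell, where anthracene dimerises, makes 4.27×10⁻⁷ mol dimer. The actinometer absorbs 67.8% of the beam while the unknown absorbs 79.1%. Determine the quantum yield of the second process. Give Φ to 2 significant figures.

Φ = 0.076

Photons absorbed by the actinometer: 8.92×10⁻⁷ / 0.186 = 4.796×10⁻⁶ mol.
Incident flux: 4.796×10⁻⁶ / 0.678 = 7.074×10⁻⁶ einstein.
Absorbed by unknown: 0.791 × 7.074×10⁻⁶ = 5.596×10⁻⁶ mol.
Φ(unknown) = 4.27×10⁻⁷ / 5.596×10⁻⁶ = 0.076.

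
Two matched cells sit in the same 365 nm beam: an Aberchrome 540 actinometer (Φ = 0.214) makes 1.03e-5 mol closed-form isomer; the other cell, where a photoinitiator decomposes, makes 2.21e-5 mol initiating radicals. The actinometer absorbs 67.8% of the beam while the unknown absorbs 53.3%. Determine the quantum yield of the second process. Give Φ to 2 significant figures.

Φ = 0.58

Photons absorbed by the actinometer: 1.03e-5 / 0.214 = 4.813e-5 mol.
Incident flux: 4.813e-5 / 0.678 = 7.099e-5 einstein.
Absorbed by unknown: 0.533 × 7.099e-5 = 3.784e-5 mol.
Φ(unknown) = 2.21e-5 / 3.784e-5 = 0.58.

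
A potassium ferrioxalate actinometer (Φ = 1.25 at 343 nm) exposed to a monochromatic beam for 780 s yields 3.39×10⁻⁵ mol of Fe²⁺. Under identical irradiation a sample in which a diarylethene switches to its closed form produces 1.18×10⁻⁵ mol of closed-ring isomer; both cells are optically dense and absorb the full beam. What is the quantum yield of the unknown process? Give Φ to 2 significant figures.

Φ = 0.44

Photons absorbed by the actinometer: 3.39×10⁻⁵ / 1.25 = 2.712×10⁻⁵ mol.
Φ(unknown) = 1.18×10⁻⁵ / 2.712×10⁻⁵ = 0.44.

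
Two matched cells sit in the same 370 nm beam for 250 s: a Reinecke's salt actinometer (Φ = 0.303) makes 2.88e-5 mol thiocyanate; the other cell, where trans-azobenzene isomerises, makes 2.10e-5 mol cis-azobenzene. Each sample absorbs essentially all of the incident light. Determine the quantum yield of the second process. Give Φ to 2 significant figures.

Photons absorbed by the actinometer: 2.88e-5 / 0.303 = 9.505e-5 mol.
Φ(unknown) = 2.10e-5 / 9.505e-5 = 0.22.

Φ = 0.22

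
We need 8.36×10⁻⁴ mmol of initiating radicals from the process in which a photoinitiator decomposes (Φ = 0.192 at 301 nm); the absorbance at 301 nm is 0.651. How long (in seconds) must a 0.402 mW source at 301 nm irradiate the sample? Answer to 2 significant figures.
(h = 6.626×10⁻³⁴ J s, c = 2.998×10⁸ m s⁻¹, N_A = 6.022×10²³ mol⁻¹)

t ≈ 5500 s

Product: 8.36×10⁻⁴ mmol = 8.36×10⁻⁷ mol.
Photons that must be absorbed: 8.36×10⁻⁷ / 0.192 = 4.354×10⁻⁶ mol.
Fraction absorbed: 1 − 10^(−0.651) = 0.7766.
Incident photons needed: 4.354×10⁻⁶ / 0.7766 = 5.606×10⁻⁶ mol.
Photon energy: hc/λ = 6.600×10⁻¹⁹ J; per mole, 3.975×10⁵ J mol⁻¹.
Energy required: 5.606×10⁻⁶ × 3.975×10⁵ = 2.228 J.
Time: 2.228 J / 0.000402 W = 5500 s.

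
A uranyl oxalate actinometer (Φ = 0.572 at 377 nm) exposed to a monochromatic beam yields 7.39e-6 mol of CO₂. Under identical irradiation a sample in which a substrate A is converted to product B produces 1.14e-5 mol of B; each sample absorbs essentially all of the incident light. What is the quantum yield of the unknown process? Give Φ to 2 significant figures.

Φ = 0.88

Photons absorbed by the actinometer: 7.39e-6 / 0.572 = 1.292e-5 mol.
Φ(unknown) = 1.14e-5 / 1.292e-5 = 0.88.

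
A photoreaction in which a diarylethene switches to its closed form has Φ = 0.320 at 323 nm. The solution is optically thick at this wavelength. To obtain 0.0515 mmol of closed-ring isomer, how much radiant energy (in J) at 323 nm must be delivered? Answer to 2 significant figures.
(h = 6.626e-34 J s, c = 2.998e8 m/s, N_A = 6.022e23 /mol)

Product: 0.0515 mmol = 5.15e-5 mol.
Photons that must be absorbed: 5.15e-5 / 0.320 = 1.609e-4 mol.
Photon energy: hc/λ = 6.150e-19 J; per mole, 3.704e5 J mol⁻¹.
Energy required: 1.609e-4 × 3.704e5 = 60 J.

60 J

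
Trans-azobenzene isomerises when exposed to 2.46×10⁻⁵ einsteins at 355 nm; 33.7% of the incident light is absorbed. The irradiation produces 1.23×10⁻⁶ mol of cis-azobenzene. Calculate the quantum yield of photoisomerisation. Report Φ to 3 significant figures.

Photons absorbed: 0.337 × 2.46×10⁻⁵ = 8.290×10⁻⁶ mol.
Φ = 1.23×10⁻⁶ mol / 8.290×10⁻⁶ mol photons = 0.148.

Φ = 0.148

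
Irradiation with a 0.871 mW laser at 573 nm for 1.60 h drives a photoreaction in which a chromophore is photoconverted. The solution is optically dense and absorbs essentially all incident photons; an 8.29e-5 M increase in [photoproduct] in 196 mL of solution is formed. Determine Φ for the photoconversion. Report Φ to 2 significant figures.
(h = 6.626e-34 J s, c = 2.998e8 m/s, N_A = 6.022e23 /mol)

Product: (8.29e-5 M)(0.196 L) = 1.625e-5 mol.
Photon energy at 573 nm: hc/λ = (6.626e-34)(2.998e8)/(573e-9) = 3.467e-19 J.
Energy delivered: (0.871 mW)(5760 s) = 5.017 J.
Photons incident: 5.017 / 3.467e-19 = 1.447e19, i.e. 1.447e19/6.022e23 = 2.403e-5 mol.
Φ = 1.625e-5 mol / 2.403e-5 mol photons = 0.68.

Φ = 0.68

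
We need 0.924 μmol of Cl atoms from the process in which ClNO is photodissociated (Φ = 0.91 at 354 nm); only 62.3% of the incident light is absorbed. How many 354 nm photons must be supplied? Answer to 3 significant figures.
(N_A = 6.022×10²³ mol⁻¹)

9.81×10¹⁷ photons

Product: 0.924 μmol = 9.24×10⁻⁷ mol.
Photons that must be absorbed: 9.24×10⁻⁷ / 0.91 = 1.015×10⁻⁶ mol.
Incident photons needed: 1.015×10⁻⁶ / 0.623 = 1.629×10⁻⁶ mol.
Photon count: 1.629×10⁻⁶ × 6.022×10²³ = 9.81×10¹⁷.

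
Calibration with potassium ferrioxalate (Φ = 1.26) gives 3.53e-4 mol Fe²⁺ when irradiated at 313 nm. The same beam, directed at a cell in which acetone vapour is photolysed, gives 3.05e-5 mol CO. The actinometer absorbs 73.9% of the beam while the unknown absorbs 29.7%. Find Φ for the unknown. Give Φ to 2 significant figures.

Φ = 0.27

Photons absorbed by the actinometer: 3.53e-4 / 1.26 = 2.802e-4 mol.
Incident flux: 2.802e-4 / 0.739 = 3.792e-4 einstein.
Absorbed by unknown: 0.297 × 3.792e-4 = 1.126e-4 mol.
Φ(unknown) = 3.05e-5 / 1.126e-4 = 0.27.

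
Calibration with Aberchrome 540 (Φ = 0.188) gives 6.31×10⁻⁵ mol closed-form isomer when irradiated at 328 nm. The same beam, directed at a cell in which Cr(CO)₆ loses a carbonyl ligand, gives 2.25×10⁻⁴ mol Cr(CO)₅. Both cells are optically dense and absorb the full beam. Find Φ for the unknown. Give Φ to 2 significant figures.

Photons absorbed by the actinometer: 6.31×10⁻⁵ / 0.188 = 3.356×10⁻⁴ mol.
Φ(unknown) = 2.25×10⁻⁴ / 3.356×10⁻⁴ = 0.67.

Φ = 0.67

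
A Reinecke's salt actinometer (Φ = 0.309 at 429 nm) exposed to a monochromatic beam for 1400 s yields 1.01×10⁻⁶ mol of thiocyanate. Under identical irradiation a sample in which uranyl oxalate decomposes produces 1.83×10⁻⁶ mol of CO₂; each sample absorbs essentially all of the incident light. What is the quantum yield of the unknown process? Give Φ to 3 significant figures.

Φ = 0.560

Photons absorbed by the actinometer: 1.01×10⁻⁶ / 0.309 = 3.269×10⁻⁶ mol.
Φ(unknown) = 1.83×10⁻⁶ / 3.269×10⁻⁶ = 0.560.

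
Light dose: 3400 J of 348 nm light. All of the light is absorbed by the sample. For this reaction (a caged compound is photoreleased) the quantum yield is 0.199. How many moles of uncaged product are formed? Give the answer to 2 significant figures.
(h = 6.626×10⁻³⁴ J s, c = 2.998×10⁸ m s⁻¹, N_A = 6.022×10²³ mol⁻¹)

0.0020 mol

Photon energy at 348 nm: hc/λ = (6.626×10⁻³⁴)(2.998×10⁸)/(348×10⁻⁹) = 5.708×10⁻¹⁹ J.
Photons incident: 3400 / 5.708×10⁻¹⁹ = 5.957×10²¹, i.e. 5.957×10²¹/6.022×10²³ = 0.009892 mol.
Product: Φ × n_abs = 0.199 × 0.009892 = 0.001969 mol.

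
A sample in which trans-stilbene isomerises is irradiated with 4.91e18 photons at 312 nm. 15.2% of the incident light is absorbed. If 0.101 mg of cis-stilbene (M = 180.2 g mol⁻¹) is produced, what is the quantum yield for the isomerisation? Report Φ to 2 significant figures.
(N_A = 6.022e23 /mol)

Φ = 0.45

Product: 0.101 mg / 180.2 g mol⁻¹ = 5.605e-7 mol.
Moles of photons: 4.91e18 / 6.022e23 = 8.153e-6 mol.
Photons absorbed: 0.152 × 8.153e-6 = 1.239e-6 mol.
Φ = 5.605e-7 mol / 1.239e-6 mol photons = 0.45.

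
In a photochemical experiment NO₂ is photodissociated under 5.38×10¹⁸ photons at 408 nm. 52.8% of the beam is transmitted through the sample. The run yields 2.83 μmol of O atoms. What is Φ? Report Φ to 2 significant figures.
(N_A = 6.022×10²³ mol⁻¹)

Product: 2.83 μmol = 2.83×10⁻⁶ mol.
Moles of photons: 5.38×10¹⁸ / 6.022×10²³ = 8.934×10⁻⁶ mol.
Fraction absorbed: 1 − 52.8/100 = 0.4720.
Photons absorbed: 0.4720 × 8.934×10⁻⁶ = 4.217×10⁻⁶ mol.
Φ = 2.83×10⁻⁶ mol / 4.217×10⁻⁶ mol photons = 0.67.

Φ = 0.67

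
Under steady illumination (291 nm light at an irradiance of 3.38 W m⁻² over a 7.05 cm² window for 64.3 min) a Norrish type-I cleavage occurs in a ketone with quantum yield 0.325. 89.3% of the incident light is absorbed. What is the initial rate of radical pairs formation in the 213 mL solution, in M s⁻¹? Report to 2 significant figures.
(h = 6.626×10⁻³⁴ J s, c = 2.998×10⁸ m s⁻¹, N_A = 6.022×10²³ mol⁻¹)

Photon energy at 291 nm: hc/λ = (6.626×10⁻³⁴)(2.998×10⁸)/(291×10⁻⁹) = 6.826×10⁻¹⁹ J.
Energy delivered: (3.38 W m⁻²)(7.05×10⁻⁴ m²)(3858 s) = 9.193 J.
Photons incident: 9.193 / 6.826×10⁻¹⁹ = 1.347×10¹⁹, i.e. 1.347×10¹⁹/6.022×10²³ = 2.237×10⁻⁵ mol.
Photons absorbed: 0.893 × 2.237×10⁻⁵ = 1.998×10⁻⁵ mol.
Product formed: 0.325 × 1.998×10⁻⁵ = 6.494×10⁻⁶ mol.
Rate: 6.494×10⁻⁶ mol / (3858 s × 0.213 L) = 7.9×10⁻⁹ M s⁻¹.

7.9×10⁻⁹ M s⁻¹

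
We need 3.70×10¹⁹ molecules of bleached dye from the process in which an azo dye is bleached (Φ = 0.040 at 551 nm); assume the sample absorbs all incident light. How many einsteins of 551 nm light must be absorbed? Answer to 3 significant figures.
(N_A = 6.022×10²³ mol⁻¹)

Product: 3.70×10¹⁹ / 6.022×10²³ = 6.144×10⁻⁵ mol.
Photons that must be absorbed: 6.144×10⁻⁵ / 0.040 = 0.001536 mol.

0.00154 einstein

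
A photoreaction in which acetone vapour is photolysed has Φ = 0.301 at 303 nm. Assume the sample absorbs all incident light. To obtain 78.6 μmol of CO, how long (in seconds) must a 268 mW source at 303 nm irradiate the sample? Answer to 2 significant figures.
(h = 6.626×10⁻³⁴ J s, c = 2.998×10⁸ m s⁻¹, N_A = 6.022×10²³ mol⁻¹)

Product: 78.6 μmol = 7.86×10⁻⁵ mol.
Photons that must be absorbed: 7.86×10⁻⁵ / 0.301 = 2.611×10⁻⁴ mol.
Photon energy: hc/λ = 6.556×10⁻¹⁹ J; per mole, 3.948×10⁵ J mol⁻¹.
Energy required: 2.611×10⁻⁴ × 3.948×10⁵ = 103.1 J.
Time: 103.1 J / 0.268 W = 380 s.

t ≈ 380 s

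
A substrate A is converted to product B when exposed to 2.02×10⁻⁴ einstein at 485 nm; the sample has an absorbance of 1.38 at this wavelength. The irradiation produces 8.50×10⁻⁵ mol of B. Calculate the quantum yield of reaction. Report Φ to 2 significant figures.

Fraction absorbed: 1 − 10^(−1.38) = 0.9583.
Photons absorbed: 0.9583 × 2.02×10⁻⁴ = 1.936×10⁻⁴ mol.
Φ = 8.50×10⁻⁵ mol / 1.936×10⁻⁴ mol photons = 0.44.

Φ = 0.44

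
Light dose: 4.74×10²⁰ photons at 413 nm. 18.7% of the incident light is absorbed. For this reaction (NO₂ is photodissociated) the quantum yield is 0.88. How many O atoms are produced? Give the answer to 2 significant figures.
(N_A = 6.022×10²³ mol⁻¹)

7.8×10¹⁹ atoms

Moles of photons: 4.74×10²⁰ / 6.022×10²³ = 7.871×10⁻⁴ mol.
Photons absorbed: 0.187 × 7.871×10⁻⁴ = 1.472×10⁻⁴ mol.
Product: Φ × n_abs = 0.88 × 1.472×10⁻⁴ = 1.295×10⁻⁴ mol.
As a count: 1.295×10⁻⁴ × 6.022×10²³ = 7.8×10¹⁹.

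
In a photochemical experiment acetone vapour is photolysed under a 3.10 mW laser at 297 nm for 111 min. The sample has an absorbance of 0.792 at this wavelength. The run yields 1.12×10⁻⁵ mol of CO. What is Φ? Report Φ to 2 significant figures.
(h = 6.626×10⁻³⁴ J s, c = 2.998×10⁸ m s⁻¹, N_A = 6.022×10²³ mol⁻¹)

Φ = 0.26

Photon energy at 297 nm: hc/λ = (6.626×10⁻³⁴)(2.998×10⁸)/(297×10⁻⁹) = 6.688×10⁻¹⁹ J.
Energy delivered: (3.10 mW)(6660 s) = 20.65 J.
Photons incident: 20.65 / 6.688×10⁻¹⁹ = 3.088×10¹⁹, i.e. 3.088×10¹⁹/6.022×10²³ = 5.128×10⁻⁵ mol.
Fraction absorbed: 1 − 10^(−0.792) = 0.8386.
Photons absorbed: 0.8386 × 5.128×10⁻⁵ = 4.300×10⁻⁵ mol.
Φ = 1.12×10⁻⁵ mol / 4.300×10⁻⁵ mol photons = 0.26.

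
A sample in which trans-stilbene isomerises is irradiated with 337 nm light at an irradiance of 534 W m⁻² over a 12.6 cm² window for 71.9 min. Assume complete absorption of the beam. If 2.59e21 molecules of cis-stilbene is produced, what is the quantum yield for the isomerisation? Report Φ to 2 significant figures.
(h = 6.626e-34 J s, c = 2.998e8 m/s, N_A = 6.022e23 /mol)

Φ = 0.53

Product: 2.59e21 / 6.022e23 = 0.004301 mol.
Photon energy at 337 nm: hc/λ = (6.626e-34)(2.998e8)/(337e-9) = 5.895e-19 J.
Energy delivered: (534 W m⁻²)(12.6e-4 m²)(4314 s) = 2903 J.
Photons incident: 2903 / 5.895e-19 = 4.925e21, i.e. 4.925e21/6.022e23 = 0.008178 mol.
Φ = 0.004301 mol / 0.008178 mol photons = 0.53.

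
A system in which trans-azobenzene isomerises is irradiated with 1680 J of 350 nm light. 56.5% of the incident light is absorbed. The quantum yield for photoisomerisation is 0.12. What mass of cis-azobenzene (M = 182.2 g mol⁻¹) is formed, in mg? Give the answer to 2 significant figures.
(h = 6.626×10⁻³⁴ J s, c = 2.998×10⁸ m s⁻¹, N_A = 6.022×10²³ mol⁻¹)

Photon energy at 350 nm: hc/λ = (6.626×10⁻³⁴)(2.998×10⁸)/(350×10⁻⁹) = 5.676×10⁻¹⁹ J.
Photons incident: 1680 / 5.676×10⁻¹⁹ = 2.960×10²¹, i.e. 2.960×10²¹/6.022×10²³ = 0.004915 mol.
Photons absorbed: 0.565 × 0.004915 = 0.002777 mol.
Product: Φ × n_abs = 0.12 × 0.002777 = 3.332×10⁻⁴ mol.
Mass: 3.332×10⁻⁴ × 182.2 = 0.06071 g = 61 mg.

61 mg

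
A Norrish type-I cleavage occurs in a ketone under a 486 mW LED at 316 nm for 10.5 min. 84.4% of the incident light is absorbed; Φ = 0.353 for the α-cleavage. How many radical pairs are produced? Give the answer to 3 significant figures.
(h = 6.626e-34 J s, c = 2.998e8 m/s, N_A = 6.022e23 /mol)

Photon energy at 316 nm: hc/λ = (6.626e-34)(2.998e8)/(316e-9) = 6.286e-19 J.
Energy delivered: (486 mW)(630 s) = 306.2 J.
Photons incident: 306.2 / 6.286e-19 = 4.871e20, i.e. 4.871e20/6.022e23 = 8.089e-4 mol.
Photons absorbed: 0.844 × 8.089e-4 = 6.827e-4 mol.
Product: Φ × n_abs = 0.353 × 6.827e-4 = 2.410e-4 mol.
As a count: 2.410e-4 × 6.022e23 = 1.45e20.

1.45e20 radical pairs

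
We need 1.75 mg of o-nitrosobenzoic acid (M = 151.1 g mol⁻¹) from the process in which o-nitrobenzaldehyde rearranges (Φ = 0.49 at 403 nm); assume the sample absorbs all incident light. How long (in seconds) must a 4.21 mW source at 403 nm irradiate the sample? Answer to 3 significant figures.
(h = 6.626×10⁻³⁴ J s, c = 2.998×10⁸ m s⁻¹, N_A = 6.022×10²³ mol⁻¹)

t ≈ 1670 s

Product: 1.75 mg / 151.1 g mol⁻¹ = 1.158×10⁻⁵ mol.
Photons that must be absorbed: 1.158×10⁻⁵ / 0.49 = 2.363×10⁻⁵ mol.
Photon energy: hc/λ = 4.929×10⁻¹⁹ J; per mole, 2.968×10⁵ J mol⁻¹.
Energy required: 2.363×10⁻⁵ × 2.968×10⁵ = 7.013 J.
Time: 7.013 J / 0.00421 W = 1670 s.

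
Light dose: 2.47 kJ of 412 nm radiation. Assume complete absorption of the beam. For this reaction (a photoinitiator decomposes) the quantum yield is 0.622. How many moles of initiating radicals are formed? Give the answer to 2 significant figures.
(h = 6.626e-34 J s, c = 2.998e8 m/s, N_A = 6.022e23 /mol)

0.0053 mol

Photon energy at 412 nm: hc/λ = (6.626e-34)(2.998e8)/(412e-9) = 4.822e-19 J.
Incident energy: 2.47 kJ = 2470 J.
Photons incident: 2470 / 4.822e-19 = 5.122e21, i.e. 5.122e21/6.022e23 = 0.008505 mol.
Product: Φ × n_abs = 0.622 × 0.008505 = 0.005290 mol.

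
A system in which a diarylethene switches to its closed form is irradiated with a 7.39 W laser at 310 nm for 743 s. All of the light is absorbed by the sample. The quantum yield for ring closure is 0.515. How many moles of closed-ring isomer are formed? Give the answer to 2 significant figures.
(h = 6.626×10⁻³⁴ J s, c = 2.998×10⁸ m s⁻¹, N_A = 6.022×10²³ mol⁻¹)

Photon energy at 310 nm: hc/λ = (6.626×10⁻³⁴)(2.998×10⁸)/(310×10⁻⁹) = 6.408×10⁻¹⁹ J.
Energy delivered: (7.39 W)(743 s) = 5491 J.
Photons incident: 5491 / 6.408×10⁻¹⁹ = 8.569×10²¹, i.e. 8.569×10²¹/6.022×10²³ = 0.01423 mol.
Product: Φ × n_abs = 0.515 × 0.01423 = 0.007328 mol.

0.0073 mol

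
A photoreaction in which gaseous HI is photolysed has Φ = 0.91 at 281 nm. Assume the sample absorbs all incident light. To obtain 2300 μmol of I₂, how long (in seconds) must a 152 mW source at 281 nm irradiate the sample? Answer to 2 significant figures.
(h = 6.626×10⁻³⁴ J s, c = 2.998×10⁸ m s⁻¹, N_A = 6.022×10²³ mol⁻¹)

Product: 2300 μmol = 0.00230 mol.
Photons that must be absorbed: 0.00230 / 0.91 = 0.002527 mol.
Photon energy: hc/λ = 7.069×10⁻¹⁹ J; per mole, 4.257×10⁵ J mol⁻¹.
Energy required: 0.002527 × 4.257×10⁵ = 1076 J.
Time: 1076 J / 0.152 W = 7100 s.

t ≈ 7100 s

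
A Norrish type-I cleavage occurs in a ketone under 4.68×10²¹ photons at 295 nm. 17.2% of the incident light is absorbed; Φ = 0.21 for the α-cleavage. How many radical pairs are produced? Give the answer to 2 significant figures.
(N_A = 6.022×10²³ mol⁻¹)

Moles of photons: 4.68×10²¹ / 6.022×10²³ = 0.007772 mol.
Photons absorbed: 0.172 × 0.007772 = 0.001337 mol.
Product: Φ × n_abs = 0.21 × 0.001337 = 2.808×10⁻⁴ mol.
As a count: 2.808×10⁻⁴ × 6.022×10²³ = 1.7×10²⁰.

1.7×10²⁰ radical pairs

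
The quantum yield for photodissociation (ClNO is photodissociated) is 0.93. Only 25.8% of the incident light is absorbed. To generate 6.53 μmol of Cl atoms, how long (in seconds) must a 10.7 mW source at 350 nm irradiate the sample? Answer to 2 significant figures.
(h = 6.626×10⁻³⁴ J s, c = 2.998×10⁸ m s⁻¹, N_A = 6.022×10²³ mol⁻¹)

t ≈ 870 s

Product: 6.53 μmol = 6.53×10⁻⁶ mol.
Photons that must be absorbed: 6.53×10⁻⁶ / 0.93 = 7.022×10⁻⁶ mol.
Incident photons needed: 7.022×10⁻⁶ / 0.258 = 2.722×10⁻⁵ mol.
Photon energy: hc/λ = 5.676×10⁻¹⁹ J; per mole, 3.418×10⁵ J mol⁻¹.
Energy required: 2.722×10⁻⁵ × 3.418×10⁵ = 9.304 J.
Time: 9.304 J / 0.0107 W = 870 s.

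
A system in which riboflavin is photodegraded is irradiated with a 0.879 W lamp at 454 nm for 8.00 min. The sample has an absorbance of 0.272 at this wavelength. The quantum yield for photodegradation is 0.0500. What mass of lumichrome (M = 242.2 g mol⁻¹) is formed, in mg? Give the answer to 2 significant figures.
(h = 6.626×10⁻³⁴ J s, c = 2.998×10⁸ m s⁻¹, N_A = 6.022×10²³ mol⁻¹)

9.0 mg

Photon energy at 454 nm: hc/λ = (6.626×10⁻³⁴)(2.998×10⁸)/(454×10⁻⁹) = 4.375×10⁻¹⁹ J.
Energy delivered: (0.879 W)(480 s) = 421.9 J.
Photons incident: 421.9 / 4.375×10⁻¹⁹ = 9.643×10²⁰, i.e. 9.643×10²⁰/6.022×10²³ = 0.001601 mol.
Fraction absorbed: 1 − 10^(−0.272) = 0.4654.
Photons absorbed: 0.4654 × 0.001601 = 7.451×10⁻⁴ mol.
Product: Φ × n_abs = 0.0500 × 7.451×10⁻⁴ = 3.726×10⁻⁵ mol.
Mass: 3.726×10⁻⁵ × 242.2 = 0.009024 g = 9.0 mg.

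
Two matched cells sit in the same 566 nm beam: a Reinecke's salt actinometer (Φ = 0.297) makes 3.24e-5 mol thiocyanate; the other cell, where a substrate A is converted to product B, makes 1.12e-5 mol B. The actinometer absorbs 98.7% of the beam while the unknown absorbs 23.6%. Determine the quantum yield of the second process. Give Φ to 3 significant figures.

Photons absorbed by the actinometer: 3.24e-5 / 0.297 = 1.091e-4 mol.
Incident flux: 1.091e-4 / 0.987 = 1.105e-4 einstein.
Absorbed by unknown: 0.236 × 1.105e-4 = 2.608e-5 mol.
Φ(unknown) = 1.12e-5 / 2.608e-5 = 0.429.

Φ = 0.429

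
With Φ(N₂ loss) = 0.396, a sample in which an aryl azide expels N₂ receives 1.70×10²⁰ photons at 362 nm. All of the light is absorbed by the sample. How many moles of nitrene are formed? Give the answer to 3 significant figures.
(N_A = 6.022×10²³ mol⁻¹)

1.12×10⁻⁴ mol

Moles of photons: 1.70×10²⁰ / 6.022×10²³ = 2.823×10⁻⁴ mol.
Product: Φ × n_abs = 0.396 × 2.823×10⁻⁴ = 1.118×10⁻⁴ mol.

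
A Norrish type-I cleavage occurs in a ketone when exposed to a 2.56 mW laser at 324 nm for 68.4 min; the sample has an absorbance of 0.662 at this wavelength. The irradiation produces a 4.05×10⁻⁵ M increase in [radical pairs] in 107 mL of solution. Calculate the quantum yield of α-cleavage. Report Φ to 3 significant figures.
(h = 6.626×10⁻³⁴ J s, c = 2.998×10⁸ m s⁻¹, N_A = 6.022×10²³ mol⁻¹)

Φ = 0.195

Product: (4.05×10⁻⁵ M)(0.107 L) = 4.334×10⁻⁶ mol.
Photon energy at 324 nm: hc/λ = (6.626×10⁻³⁴)(2.998×10⁸)/(324×10⁻⁹) = 6.131×10⁻¹⁹ J.
Energy delivered: (2.56 mW)(4104 s) = 10.51 J.
Photons incident: 10.51 / 6.131×10⁻¹⁹ = 1.714×10¹⁹, i.e. 1.714×10¹⁹/6.022×10²³ = 2.846×10⁻⁵ mol.
Fraction absorbed: 1 − 10^(−0.662) = 0.7822.
Photons absorbed: 0.7822 × 2.846×10⁻⁵ = 2.226×10⁻⁵ mol.
Φ = 4.334×10⁻⁶ mol / 2.226×10⁻⁵ mol photons = 0.195.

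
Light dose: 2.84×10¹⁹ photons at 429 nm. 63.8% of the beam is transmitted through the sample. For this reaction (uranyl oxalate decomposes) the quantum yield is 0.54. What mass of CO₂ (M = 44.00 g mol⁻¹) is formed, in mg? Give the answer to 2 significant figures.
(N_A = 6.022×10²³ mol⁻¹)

Moles of photons: 2.84×10¹⁹ / 6.022×10²³ = 4.716×10⁻⁵ mol.
Fraction absorbed: 1 − 63.8/100 = 0.3620.
Photons absorbed: 0.3620 × 4.716×10⁻⁵ = 1.707×10⁻⁵ mol.
Product: Φ × n_abs = 0.54 × 1.707×10⁻⁵ = 9.218×10⁻⁶ mol.
Mass: 9.218×10⁻⁶ × 44.00 = 4.056×10⁻⁴ g = 0.41 mg.

0.41 mg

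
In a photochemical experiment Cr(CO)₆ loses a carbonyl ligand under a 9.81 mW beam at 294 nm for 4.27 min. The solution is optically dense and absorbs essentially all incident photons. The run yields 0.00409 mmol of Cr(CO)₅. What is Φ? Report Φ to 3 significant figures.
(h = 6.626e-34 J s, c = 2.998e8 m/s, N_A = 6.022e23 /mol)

Product: 0.00409 mmol = 4.09e-6 mol.
Photon energy at 294 nm: hc/λ = (6.626e-34)(2.998e8)/(294e-9) = 6.757e-19 J.
Energy delivered: (9.81 mW)(256.2 s) = 2.513 J.
Photons incident: 2.513 / 6.757e-19 = 3.719e18, i.e. 3.719e18/6.022e23 = 6.176e-6 mol.
Φ = 4.09e-6 mol / 6.176e-6 mol photons = 0.662.

Φ = 0.662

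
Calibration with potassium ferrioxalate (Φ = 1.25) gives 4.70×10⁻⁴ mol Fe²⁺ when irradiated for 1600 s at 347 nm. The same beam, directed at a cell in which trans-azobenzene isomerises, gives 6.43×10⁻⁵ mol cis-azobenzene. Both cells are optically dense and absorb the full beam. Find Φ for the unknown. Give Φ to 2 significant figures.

Φ = 0.17

Photons absorbed by the actinometer: 4.70×10⁻⁴ / 1.25 = 3.760×10⁻⁴ mol.
Φ(unknown) = 6.43×10⁻⁵ / 3.760×10⁻⁴ = 0.17.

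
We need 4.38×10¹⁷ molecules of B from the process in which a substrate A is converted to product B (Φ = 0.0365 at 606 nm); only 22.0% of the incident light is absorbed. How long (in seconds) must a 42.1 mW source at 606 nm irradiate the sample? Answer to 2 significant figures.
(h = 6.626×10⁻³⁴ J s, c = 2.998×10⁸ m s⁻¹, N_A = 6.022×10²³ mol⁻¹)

t ≈ 420 s

Product: 4.38×10¹⁷ / 6.022×10²³ = 7.273×10⁻⁷ mol.
Photons that must be absorbed: 7.273×10⁻⁷ / 0.0365 = 1.993×10⁻⁵ mol.
Incident photons needed: 1.993×10⁻⁵ / 0.220 = 9.059×10⁻⁵ mol.
Photon energy: hc/λ = 3.278×10⁻¹⁹ J; per mole, 1.974×10⁵ J mol⁻¹.
Energy required: 9.059×10⁻⁵ × 1.974×10⁵ = 17.88 J.
Time: 17.88 J / 0.0421 W = 420 s.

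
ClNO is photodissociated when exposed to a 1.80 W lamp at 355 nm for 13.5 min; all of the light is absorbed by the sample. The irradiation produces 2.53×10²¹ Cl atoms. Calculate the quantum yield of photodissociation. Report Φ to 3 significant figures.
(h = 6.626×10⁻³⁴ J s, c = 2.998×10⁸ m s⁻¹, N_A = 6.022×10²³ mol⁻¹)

Product: 2.53×10²¹ / 6.022×10²³ = 0.004201 mol.
Photon energy at 355 nm: hc/λ = (6.626×10⁻³⁴)(2.998×10⁸)/(355×10⁻⁹) = 5.596×10⁻¹⁹ J.
Energy delivered: (1.80 W)(810 s) = 1458 J.
Photons incident: 1458 / 5.596×10⁻¹⁹ = 2.605×10²¹, i.e. 2.605×10²¹/6.022×10²³ = 0.004326 mol.
Φ = 0.004201 mol / 0.004326 mol photons = 0.971.

Φ = 0.971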